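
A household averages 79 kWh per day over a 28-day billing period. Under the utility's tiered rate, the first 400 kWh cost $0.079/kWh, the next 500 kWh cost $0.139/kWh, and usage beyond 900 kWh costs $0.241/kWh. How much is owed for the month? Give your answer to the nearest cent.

$417.29

Usage = 79 kWh/day × 28 days = 2212 kWh
First 400 kWh × $0.079 = $31.60
Next 500 kWh × $0.139 = $69.50
Remaining 1312 kWh × $0.241 = $316.19
Total = $417.29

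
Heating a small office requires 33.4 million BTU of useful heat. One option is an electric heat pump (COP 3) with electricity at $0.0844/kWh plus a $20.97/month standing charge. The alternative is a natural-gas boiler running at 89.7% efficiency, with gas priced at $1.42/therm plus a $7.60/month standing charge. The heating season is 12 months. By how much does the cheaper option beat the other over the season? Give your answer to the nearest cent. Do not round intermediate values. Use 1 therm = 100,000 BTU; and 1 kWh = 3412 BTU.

Heat load = 33.4 × 10⁶ BTU = 33,400,000 BTU
Gas: input = 33,400,000 / 0.897 = 37,235,229 BTU = 372.4 therm → 372.4 × $1.42 = $528.74; + 12 × $7.60 standing = $619.94
Heat pump: 33,400,000 BTU / 3412 = 9,789 kWh heat; / 3 = 3,263 kWh in → × $0.0844 = $275.40; + 12 × $20.97 standing = $527.04
Difference = |$619.94 − $527.04| = $92.90

$92.90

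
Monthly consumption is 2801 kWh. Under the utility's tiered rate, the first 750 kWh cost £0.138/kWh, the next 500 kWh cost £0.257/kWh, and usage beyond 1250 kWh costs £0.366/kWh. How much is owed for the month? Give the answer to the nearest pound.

First 750 kWh × £0.138 = £103.50
Next 500 kWh × £0.257 = £128.50
Remaining 1551 kWh × £0.366 = £567.67
Total = £799.67 ≈ £800

£800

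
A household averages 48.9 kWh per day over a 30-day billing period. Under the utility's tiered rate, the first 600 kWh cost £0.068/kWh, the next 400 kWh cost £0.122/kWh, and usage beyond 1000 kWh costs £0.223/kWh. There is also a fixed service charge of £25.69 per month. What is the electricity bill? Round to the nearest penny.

£219.43

Usage = 48.9 kWh/day × 30 days = 1467 kWh
First 600 kWh × £0.068 = £40.80
Next 400 kWh × £0.122 = £48.80
Remaining 467 kWh × £0.223 = £104.14
Energy charge = £193.74; + service £25.69 = £219.43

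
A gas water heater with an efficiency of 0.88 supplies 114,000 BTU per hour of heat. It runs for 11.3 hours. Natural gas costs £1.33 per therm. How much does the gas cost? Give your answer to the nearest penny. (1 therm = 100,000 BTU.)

Heat delivered = 114,000 BTU/h × 11.3 h = 1,288,200 BTU
Gas input = 1,288,200 / 0.88 = 1,463,864 BTU
= 1,463,864 / 100,000 = 14.64 therm
Cost = 14.64 × £1.33/therm = £19.47

£19.47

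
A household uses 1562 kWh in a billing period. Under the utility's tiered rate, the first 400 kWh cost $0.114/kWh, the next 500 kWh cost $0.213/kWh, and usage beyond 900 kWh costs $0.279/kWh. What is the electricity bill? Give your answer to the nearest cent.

$336.80

First 400 kWh × $0.114 = $45.60
Next 500 kWh × $0.213 = $106.50
Remaining 662 kWh × $0.279 = $184.70
Total = $336.80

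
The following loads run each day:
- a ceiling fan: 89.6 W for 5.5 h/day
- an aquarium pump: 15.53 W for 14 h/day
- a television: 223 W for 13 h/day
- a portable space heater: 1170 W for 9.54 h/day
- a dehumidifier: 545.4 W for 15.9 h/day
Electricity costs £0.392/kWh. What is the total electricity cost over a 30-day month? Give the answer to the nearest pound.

ceiling fan: 89.6 W × 5.5 h × 30 d = 14,784 Wh = 14.78 kWh
aquarium pump: 15.53 W × 14 h × 30 d = 6,523 Wh = 6.523 kWh
television: 223 W × 13 h × 30 d = 86,970 Wh = 86.97 kWh
portable space heater: 1170 W × 9.54 h × 30 d = 334,854 Wh = 334.9 kWh
dehumidifier: 545.4 W × 15.9 h × 30 d = 260,156 Wh = 260.2 kWh
Total energy = 14.78 + 6.523 + 86.97 + 334.9 + 260.2 = 703.3 kWh
Cost = 703.3 kWh × £0.392 = £275.69 ≈ £276

£276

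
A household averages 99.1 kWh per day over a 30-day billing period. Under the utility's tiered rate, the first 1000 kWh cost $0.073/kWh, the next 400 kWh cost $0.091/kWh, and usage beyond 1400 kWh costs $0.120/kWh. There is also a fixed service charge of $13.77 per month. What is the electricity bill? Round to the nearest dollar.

$312

Usage = 99.1 kWh/day × 30 days = 2973 kWh
First 1000 kWh × $0.073 = $73.00
Next 400 kWh × $0.091 = $36.40
Remaining 1573 kWh × $0.120 = $188.76
Energy charge = $298.16; + service $13.77 = $311.93 ≈ $312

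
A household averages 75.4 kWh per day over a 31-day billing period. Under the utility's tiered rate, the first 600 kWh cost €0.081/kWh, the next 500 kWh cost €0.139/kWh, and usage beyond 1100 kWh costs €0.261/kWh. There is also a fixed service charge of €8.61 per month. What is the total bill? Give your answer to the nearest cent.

Usage = 75.4 kWh/day × 31 days = 2337.4 kWh
First 600 kWh × €0.081 = €48.60
Next 500 kWh × €0.139 = €69.50
Remaining 1237.4 kWh × €0.261 = €322.96
Energy charge = €441.06; + service €8.61 = €449.67

€449.67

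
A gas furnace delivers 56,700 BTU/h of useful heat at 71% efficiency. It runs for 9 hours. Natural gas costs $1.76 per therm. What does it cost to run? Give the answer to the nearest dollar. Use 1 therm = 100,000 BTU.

Heat delivered = 56,700 BTU/h × 9 h = 510,300 BTU
Gas input = 510,300 / 0.71 = 718,732 BTU
= 718,732 / 100,000 = 7.187 therm
Cost = 7.187 × $1.76/therm = $12.65 ≈ $13

$13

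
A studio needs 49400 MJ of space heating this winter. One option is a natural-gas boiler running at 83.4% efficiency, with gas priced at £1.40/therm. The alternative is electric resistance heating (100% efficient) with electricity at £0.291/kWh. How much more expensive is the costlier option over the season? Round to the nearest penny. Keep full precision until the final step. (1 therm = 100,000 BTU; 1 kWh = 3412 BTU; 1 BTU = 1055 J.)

£3207.52

Heat load = 49400 MJ = 49,400,000,000 J / 1055 = 46,824,645 BTU
Gas: input = 46,824,645 / 0.834 = 56,144,658 BTU = 561.4 therm → 561.4 × £1.40 = £786.03
Electric: 46,824,645 BTU / 3412 = 13,720 kWh → × £0.291 = £3,993.54
Difference = |£786.03 − £3,993.54| = £3,207.52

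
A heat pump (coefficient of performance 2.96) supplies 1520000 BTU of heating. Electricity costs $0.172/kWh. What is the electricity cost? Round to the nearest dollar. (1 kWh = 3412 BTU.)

$26

Heat delivered = 1,520,000 BTU / 3412 = 445.5 kWh
Electrical input = 445.5 kWh / 2.96 = 150.5 kWh
Cost = 150.5 × $0.172/kWh = $25.89 ≈ $26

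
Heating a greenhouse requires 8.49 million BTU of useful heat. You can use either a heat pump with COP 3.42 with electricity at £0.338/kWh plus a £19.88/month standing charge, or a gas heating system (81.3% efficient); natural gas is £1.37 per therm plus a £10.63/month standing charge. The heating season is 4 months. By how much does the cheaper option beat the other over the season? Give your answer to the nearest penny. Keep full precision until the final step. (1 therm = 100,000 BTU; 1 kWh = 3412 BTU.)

£139.85

Heat load = 8.49 × 10⁶ BTU = 8,490,000 BTU
Gas: input = 8,490,000 / 0.813 = 10,442,804 BTU = 104.4 therm → 104.4 × £1.37 = £143.07; + 4 × £10.63 standing = £185.59
Heat pump: 8,490,000 BTU / 3412 = 2,488 kWh heat; / 3.42 = 727.6 kWh in → × £0.338 = £245.92; + 4 × £19.88 standing = £325.44
Difference = |£185.59 − £325.44| = £139.85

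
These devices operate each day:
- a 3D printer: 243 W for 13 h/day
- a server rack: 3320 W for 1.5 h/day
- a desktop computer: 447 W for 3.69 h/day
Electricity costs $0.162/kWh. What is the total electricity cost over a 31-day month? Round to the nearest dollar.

$49

3D printer: 243 W × 13 h × 31 d = 97,929 Wh = 97.93 kWh
server rack: 3320 W × 1.5 h × 31 d = 154,380 Wh = 154.4 kWh
desktop computer: 447 W × 3.69 h × 31 d = 51,132 Wh = 51.13 kWh
Total energy = 97.93 + 154.4 + 51.13 = 303.4 kWh
Cost = 303.4 kWh × $0.162 = $49.16 ≈ $49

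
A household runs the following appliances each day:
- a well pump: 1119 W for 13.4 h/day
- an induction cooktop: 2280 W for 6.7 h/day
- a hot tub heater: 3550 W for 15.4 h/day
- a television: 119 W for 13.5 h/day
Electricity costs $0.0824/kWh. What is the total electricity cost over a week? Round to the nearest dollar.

$50

well pump: 1119 W × 13.4 h × 7 d = 104,962 Wh = 105 kWh
induction cooktop: 2280 W × 6.7 h × 7 d = 106,932 Wh = 106.9 kWh
hot tub heater: 3550 W × 15.4 h × 7 d = 382,690 Wh = 382.7 kWh
television: 119 W × 13.5 h × 7 d = 11,246 Wh = 11.25 kWh
Total energy = 105 + 106.9 + 382.7 + 11.25 = 605.8 kWh
Cost = 605.8 kWh × $0.0824 = $49.92 ≈ $50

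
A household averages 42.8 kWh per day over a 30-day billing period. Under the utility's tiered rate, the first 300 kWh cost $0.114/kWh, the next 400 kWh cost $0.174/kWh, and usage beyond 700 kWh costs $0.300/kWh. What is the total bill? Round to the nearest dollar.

Usage = 42.8 kWh/day × 30 days = 1284 kWh
First 300 kWh × $0.114 = $34.20
Next 400 kWh × $0.174 = $69.60
Remaining 584 kWh × $0.300 = $175.20
Total = $279.00

$279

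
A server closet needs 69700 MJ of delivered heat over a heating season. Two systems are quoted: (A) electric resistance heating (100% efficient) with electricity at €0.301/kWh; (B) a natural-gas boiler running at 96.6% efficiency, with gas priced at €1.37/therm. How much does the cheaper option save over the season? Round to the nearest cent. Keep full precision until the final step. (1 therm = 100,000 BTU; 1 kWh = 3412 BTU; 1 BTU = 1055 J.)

€4891.28

Heat load = 69700 MJ = 69,700,000,000 J / 1055 = 66,066,351 BTU
Gas: input = 66,066,351 / 0.966 = 68,391,667 BTU = 683.9 therm → 683.9 × €1.37 = €936.97
Electric: 66,066,351 BTU / 3412 = 19,360 kWh → × €0.301 = €5,828.24
Difference = |€936.97 − €5,828.24| = €4,891.28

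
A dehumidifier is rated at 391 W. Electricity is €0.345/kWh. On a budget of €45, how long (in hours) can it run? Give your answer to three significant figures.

334 h

Energy budget = €45 / €0.345 per kWh = 130.4 kWh = 130,435 Wh
Runtime = 130,435 Wh / 391 W = 333.6 h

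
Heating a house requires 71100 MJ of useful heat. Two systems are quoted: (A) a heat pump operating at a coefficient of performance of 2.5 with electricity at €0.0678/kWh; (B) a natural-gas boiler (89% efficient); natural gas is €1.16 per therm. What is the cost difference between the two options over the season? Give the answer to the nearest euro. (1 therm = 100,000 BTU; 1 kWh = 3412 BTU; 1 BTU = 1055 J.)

€343

Heat load = 71100 MJ = 71,100,000,000 J / 1055 = 67,393,365 BTU
Gas: input = 67,393,365 / 0.89 = 75,722,882 BTU = 757.2 therm → 757.2 × €1.16 = €878.39
Heat pump: 67,393,365 BTU / 3412 = 19,750 kWh heat; / 2.5 = 7,901 kWh in → × €0.0678 = €535.67
Difference = |€878.39 − €535.67| = €342.71 ≈ €343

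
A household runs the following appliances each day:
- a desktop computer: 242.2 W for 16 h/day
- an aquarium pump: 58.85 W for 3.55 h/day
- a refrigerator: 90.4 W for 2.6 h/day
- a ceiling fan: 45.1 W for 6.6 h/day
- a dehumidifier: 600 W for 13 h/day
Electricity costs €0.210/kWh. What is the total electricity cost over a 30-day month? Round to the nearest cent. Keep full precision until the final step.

€78.23

desktop computer: 242.2 W × 16 h × 30 d = 116,256 Wh = 116.3 kWh
aquarium pump: 58.85 W × 3.55 h × 30 d = 6,268 Wh = 6.268 kWh
refrigerator: 90.4 W × 2.6 h × 30 d = 7,051 Wh = 7.051 kWh
ceiling fan: 45.1 W × 6.6 h × 30 d = 8,930 Wh = 8.93 kWh
dehumidifier: 600 W × 13 h × 30 d = 234,000 Wh = 234 kWh
Total energy = 116.3 + 6.268 + 7.051 + 8.93 + 234 = 372.5 kWh
Cost = 372.5 kWh × €0.210 = €78.23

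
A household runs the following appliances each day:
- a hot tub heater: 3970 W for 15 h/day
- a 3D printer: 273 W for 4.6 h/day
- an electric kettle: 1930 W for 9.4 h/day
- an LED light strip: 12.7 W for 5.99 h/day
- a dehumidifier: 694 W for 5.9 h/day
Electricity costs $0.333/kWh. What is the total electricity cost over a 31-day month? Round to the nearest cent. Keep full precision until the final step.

$858.03

hot tub heater: 3970 W × 15 h × 31 d = 1,846,050 Wh = 1,846 kWh
3D printer: 273 W × 4.6 h × 31 d = 38,930 Wh = 38.93 kWh
electric kettle: 1930 W × 9.4 h × 31 d = 562,402 Wh = 562.4 kWh
LED light strip: 12.7 W × 5.99 h × 31 d = 2,358 Wh = 2.358 kWh
dehumidifier: 694 W × 5.9 h × 31 d = 126,933 Wh = 126.9 kWh
Total energy = 1,846 + 38.93 + 562.4 + 2.358 + 126.9 = 2,577 kWh
Cost = 2,577 kWh × $0.333 = $858.03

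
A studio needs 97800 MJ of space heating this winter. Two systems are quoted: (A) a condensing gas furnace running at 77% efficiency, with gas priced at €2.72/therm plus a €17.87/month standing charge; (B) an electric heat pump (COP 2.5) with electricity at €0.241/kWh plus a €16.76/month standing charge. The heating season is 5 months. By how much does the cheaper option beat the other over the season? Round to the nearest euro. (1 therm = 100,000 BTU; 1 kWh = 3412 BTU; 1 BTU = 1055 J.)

€661

Heat load = 97800 MJ = 97,800,000,000 J / 1055 = 92,701,422 BTU
Gas: input = 92,701,422 / 0.77 = 120,391,457 BTU = 1,204 therm → 1,204 × €2.72 = €3,274.65; + 5 × €17.87 standing = €3,364.00
Heat pump: 92,701,422 BTU / 3412 = 27,170 kWh heat; / 2.5 = 10,870 kWh in → × €0.241 = €2,619.11; + 5 × €16.76 standing = €2,702.91
Difference = |€3,364.00 − €2,702.91| = €661.08 ≈ €661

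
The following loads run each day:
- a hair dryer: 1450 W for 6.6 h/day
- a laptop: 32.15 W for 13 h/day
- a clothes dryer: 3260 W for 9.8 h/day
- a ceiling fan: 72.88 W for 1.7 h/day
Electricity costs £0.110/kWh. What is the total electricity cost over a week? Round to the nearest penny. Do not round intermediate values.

£32.39

hair dryer: 1450 W × 6.6 h × 7 d = 66,990 Wh = 66.99 kWh
laptop: 32.15 W × 13 h × 7 d = 2,926 Wh = 2.926 kWh
clothes dryer: 3260 W × 9.8 h × 7 d = 223,636 Wh = 223.6 kWh
ceiling fan: 72.88 W × 1.7 h × 7 d = 867 Wh = 0.8673 kWh
Total energy = 66.99 + 2.926 + 223.6 + 0.8673 = 294.4 kWh
Cost = 294.4 kWh × £0.110 = £32.39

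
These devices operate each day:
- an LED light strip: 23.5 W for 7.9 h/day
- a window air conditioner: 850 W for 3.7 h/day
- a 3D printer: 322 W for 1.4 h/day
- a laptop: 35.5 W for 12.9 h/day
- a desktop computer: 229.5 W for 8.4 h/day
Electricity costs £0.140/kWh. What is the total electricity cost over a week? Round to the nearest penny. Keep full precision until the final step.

LED light strip: 23.5 W × 7.9 h × 7 d = 1,300 Wh = 1.3 kWh
window air conditioner: 850 W × 3.7 h × 7 d = 22,015 Wh = 22.02 kWh
3D printer: 322 W × 1.4 h × 7 d = 3,156 Wh = 3.156 kWh
laptop: 35.5 W × 12.9 h × 7 d = 3,206 Wh = 3.206 kWh
desktop computer: 229.5 W × 8.4 h × 7 d = 13,495 Wh = 13.49 kWh
Total energy = 1.3 + 22.02 + 3.156 + 3.206 + 13.49 = 43.17 kWh
Cost = 43.17 kWh × £0.140 = £6.04

£6.04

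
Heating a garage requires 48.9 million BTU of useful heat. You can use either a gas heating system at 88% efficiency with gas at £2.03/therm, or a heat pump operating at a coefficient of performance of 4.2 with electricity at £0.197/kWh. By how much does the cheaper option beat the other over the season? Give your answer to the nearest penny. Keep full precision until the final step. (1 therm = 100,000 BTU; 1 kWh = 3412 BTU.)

£455.81

Heat load = 48.9 × 10⁶ BTU = 48,900,000 BTU
Gas: input = 48,900,000 / 0.880 = 55,568,182 BTU = 555.7 therm → 555.7 × £2.03 = £1,128.03
Heat pump: 48,900,000 BTU / 3412 = 14,330 kWh heat; / 4.2 = 3,412 kWh in → × £0.197 = £672.23
Difference = |£1,128.03 − £672.23| = £455.81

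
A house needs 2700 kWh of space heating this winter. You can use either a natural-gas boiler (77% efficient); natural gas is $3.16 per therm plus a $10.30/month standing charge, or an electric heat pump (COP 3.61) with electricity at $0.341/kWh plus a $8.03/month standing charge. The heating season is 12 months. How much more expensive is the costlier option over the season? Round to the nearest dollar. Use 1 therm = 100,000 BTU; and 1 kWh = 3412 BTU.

Heat load = 2700 kWh × 3412 = 9,212,400 BTU
Gas: input = 9,212,400 / 0.77 = 11,964,156 BTU = 119.6 therm → 119.6 × $3.16 = $378.07; + 12 × $10.30 standing = $501.67
Heat pump: 9,212,400 BTU / 3412 = 2,700 kWh heat; / 3.61 = 747.9 kWh in → × $0.341 = $255.04; + 12 × $8.03 standing = $351.40
Difference = |$501.67 − $351.40| = $150.27 ≈ $150

$150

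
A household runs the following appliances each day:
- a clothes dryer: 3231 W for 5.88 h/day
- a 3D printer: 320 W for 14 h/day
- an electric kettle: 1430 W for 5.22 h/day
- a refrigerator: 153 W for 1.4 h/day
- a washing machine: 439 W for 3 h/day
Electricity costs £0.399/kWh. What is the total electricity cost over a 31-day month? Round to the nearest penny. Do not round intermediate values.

clothes dryer: 3231 W × 5.88 h × 31 d = 588,947 Wh = 588.9 kWh
3D printer: 320 W × 14 h × 31 d = 138,880 Wh = 138.9 kWh
electric kettle: 1430 W × 5.22 h × 31 d = 231,403 Wh = 231.4 kWh
refrigerator: 153 W × 1.4 h × 31 d = 6,640 Wh = 6.64 kWh
washing machine: 439 W × 3 h × 31 d = 40,827 Wh = 40.83 kWh
Total energy = 588.9 + 138.9 + 231.4 + 6.64 + 40.83 = 1,007 kWh
Cost = 1,007 kWh × £0.399 = £401.67

£401.67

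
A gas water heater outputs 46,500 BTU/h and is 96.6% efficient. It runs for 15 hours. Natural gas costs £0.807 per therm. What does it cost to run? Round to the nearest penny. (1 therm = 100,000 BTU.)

Heat delivered = 46,500 BTU/h × 15 h = 697,500 BTU
Gas input = 697,500 / 0.966 = 722,050 BTU
= 722,050 / 100,000 = 7.22 therm
Cost = 7.22 × £0.807/therm = £5.83

£5.83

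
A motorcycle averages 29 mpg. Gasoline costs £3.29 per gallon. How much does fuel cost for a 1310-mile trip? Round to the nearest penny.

Fuel = 1310 mi / 29 mpg = 45.17 gal
Cost = 45.17 gal × £3.29/gal = £148.62

£148.62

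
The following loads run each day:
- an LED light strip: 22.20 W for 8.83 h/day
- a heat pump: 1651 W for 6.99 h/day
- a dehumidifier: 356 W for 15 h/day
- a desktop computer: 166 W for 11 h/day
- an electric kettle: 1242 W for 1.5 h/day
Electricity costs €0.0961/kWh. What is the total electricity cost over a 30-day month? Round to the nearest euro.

€60

LED light strip: 22.20 W × 8.83 h × 30 d = 5,881 Wh = 5.881 kWh
heat pump: 1651 W × 6.99 h × 30 d = 346,215 Wh = 346.2 kWh
dehumidifier: 356 W × 15 h × 30 d = 160,200 Wh = 160.2 kWh
desktop computer: 166 W × 11 h × 30 d = 54,780 Wh = 54.78 kWh
electric kettle: 1242 W × 1.5 h × 30 d = 55,890 Wh = 55.89 kWh
Total energy = 5.881 + 346.2 + 160.2 + 54.78 + 55.89 = 623 kWh
Cost = 623 kWh × €0.0961 = €59.87 ≈ €60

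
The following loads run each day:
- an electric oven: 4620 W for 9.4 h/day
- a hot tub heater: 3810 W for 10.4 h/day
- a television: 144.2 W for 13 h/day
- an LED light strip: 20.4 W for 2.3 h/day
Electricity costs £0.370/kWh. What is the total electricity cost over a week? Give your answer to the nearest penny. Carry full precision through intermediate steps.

£220.08

electric oven: 4620 W × 9.4 h × 7 d = 303,996 Wh = 304 kWh
hot tub heater: 3810 W × 10.4 h × 7 d = 277,368 Wh = 277.4 kWh
television: 144.2 W × 13 h × 7 d = 13,122 Wh = 13.12 kWh
LED light strip: 20.4 W × 2.3 h × 7 d = 328 Wh = 0.3284 kWh
Total energy = 304 + 277.4 + 13.12 + 0.3284 = 594.8 kWh
Cost = 594.8 kWh × £0.370 = £220.08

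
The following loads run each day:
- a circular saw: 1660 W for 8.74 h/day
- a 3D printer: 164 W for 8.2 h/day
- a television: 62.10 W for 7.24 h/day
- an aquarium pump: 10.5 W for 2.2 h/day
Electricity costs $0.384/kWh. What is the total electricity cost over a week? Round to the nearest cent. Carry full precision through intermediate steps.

$43.88

circular saw: 1660 W × 8.74 h × 7 d = 101,559 Wh = 101.6 kWh
3D printer: 164 W × 8.2 h × 7 d = 9,414 Wh = 9.414 kWh
television: 62.10 W × 7.24 h × 7 d = 3,147 Wh = 3.147 kWh
aquarium pump: 10.5 W × 2.2 h × 7 d = 162 Wh = 0.1617 kWh
Total energy = 101.6 + 9.414 + 3.147 + 0.1617 = 114.3 kWh
Cost = 114.3 kWh × $0.384 = $43.88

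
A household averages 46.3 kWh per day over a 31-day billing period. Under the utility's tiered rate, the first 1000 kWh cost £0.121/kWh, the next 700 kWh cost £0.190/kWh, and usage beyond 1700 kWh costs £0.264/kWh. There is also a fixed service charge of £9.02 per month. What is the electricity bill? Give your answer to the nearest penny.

Usage = 46.3 kWh/day × 31 days = 1435.3 kWh
First 1000 kWh × £0.121 = £121.00
Next 435.3 kWh × £0.190 = £82.71
Remaining tier: 0 kWh (not reached)
Energy charge = £203.71; + service £9.02 = £212.73

£212.73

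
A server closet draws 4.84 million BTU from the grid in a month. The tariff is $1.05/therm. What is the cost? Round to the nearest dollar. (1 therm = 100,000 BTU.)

4.84 million BTU × (10 therm/million BTU) = 48.4 therm
Cost = 48.4 therm × $1.05/therm = $50.82 ≈ $51

$51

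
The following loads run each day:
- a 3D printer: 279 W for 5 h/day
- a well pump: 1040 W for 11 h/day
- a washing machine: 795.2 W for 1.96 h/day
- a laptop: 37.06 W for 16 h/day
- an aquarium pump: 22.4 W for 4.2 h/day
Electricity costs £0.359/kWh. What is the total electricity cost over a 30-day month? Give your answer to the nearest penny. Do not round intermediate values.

3D printer: 279 W × 5 h × 30 d = 41,850 Wh = 41.85 kWh
well pump: 1040 W × 11 h × 30 d = 343,200 Wh = 343.2 kWh
washing machine: 795.2 W × 1.96 h × 30 d = 46,758 Wh = 46.76 kWh
laptop: 37.06 W × 16 h × 30 d = 17,789 Wh = 17.79 kWh
aquarium pump: 22.4 W × 4.2 h × 30 d = 2,822 Wh = 2.822 kWh
Total energy = 41.85 + 343.2 + 46.76 + 17.79 + 2.822 = 452.4 kWh
Cost = 452.4 kWh × £0.359 = £162.42

£162.42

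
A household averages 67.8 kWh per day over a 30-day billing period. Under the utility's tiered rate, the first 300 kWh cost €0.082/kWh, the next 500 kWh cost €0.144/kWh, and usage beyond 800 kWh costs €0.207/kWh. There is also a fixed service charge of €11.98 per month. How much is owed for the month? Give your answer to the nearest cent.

Usage = 67.8 kWh/day × 30 days = 2034 kWh
First 300 kWh × €0.082 = €24.60
Next 500 kWh × €0.144 = €72.00
Remaining 1234 kWh × €0.207 = €255.44
Energy charge = €352.04; + service €11.98 = €364.02

€364.02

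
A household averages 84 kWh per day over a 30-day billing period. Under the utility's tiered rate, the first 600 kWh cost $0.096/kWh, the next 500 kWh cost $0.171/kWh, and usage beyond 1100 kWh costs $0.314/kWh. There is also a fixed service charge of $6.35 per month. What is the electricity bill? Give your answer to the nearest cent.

$595.33

Usage = 84 kWh/day × 30 days = 2520 kWh
First 600 kWh × $0.096 = $57.60
Next 500 kWh × $0.171 = $85.50
Remaining 1420 kWh × $0.314 = $445.88
Energy charge = $588.98; + service $6.35 = $595.33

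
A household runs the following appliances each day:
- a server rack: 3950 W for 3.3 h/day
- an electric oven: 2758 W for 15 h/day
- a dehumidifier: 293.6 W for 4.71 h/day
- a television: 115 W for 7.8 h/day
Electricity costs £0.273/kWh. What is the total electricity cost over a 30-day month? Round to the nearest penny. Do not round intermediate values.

server rack: 3950 W × 3.3 h × 30 d = 391,050 Wh = 391.1 kWh
electric oven: 2758 W × 15 h × 30 d = 1,241,100 Wh = 1,241 kWh
dehumidifier: 293.6 W × 4.71 h × 30 d = 41,486 Wh = 41.49 kWh
television: 115 W × 7.8 h × 30 d = 26,910 Wh = 26.91 kWh
Total energy = 391.1 + 1,241 + 41.49 + 26.91 = 1,701 kWh
Cost = 1,701 kWh × £0.273 = £464.25

£464.25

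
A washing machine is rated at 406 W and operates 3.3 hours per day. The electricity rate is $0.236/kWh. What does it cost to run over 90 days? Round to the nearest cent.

Energy = 406 W × 3.3 h/day × 90 days = 120,582 Wh = 120.6 kWh
Cost = 120.6 kWh × $0.236/kWh = $28.46

$28.46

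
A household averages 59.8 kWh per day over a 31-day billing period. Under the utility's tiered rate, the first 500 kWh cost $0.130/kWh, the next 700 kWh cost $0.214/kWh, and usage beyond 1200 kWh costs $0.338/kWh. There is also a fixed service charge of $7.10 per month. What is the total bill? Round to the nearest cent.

$442.88

Usage = 59.8 kWh/day × 31 days = 1853.8 kWh
First 500 kWh × $0.130 = $65.00
Next 700 kWh × $0.214 = $149.80
Remaining 653.8 kWh × $0.338 = $220.98
Energy charge = $435.78; + service $7.10 = $442.88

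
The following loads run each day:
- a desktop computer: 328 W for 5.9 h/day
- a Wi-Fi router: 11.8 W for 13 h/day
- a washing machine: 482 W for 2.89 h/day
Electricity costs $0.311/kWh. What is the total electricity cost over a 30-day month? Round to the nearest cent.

$32.48

desktop computer: 328 W × 5.9 h × 30 d = 58,056 Wh = 58.06 kWh
Wi-Fi router: 11.8 W × 13 h × 30 d = 4,602 Wh = 4.602 kWh
washing machine: 482 W × 2.89 h × 30 d = 41,789 Wh = 41.79 kWh
Total energy = 58.06 + 4.602 + 41.79 = 104.4 kWh
Cost = 104.4 kWh × $0.311 = $32.48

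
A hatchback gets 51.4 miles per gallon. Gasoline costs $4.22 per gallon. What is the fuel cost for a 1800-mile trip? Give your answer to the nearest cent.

Fuel = 1800 mi / 51.4 mpg = 35.02 gal
Cost = 35.02 gal × $4.22/gal = $147.78

$147.78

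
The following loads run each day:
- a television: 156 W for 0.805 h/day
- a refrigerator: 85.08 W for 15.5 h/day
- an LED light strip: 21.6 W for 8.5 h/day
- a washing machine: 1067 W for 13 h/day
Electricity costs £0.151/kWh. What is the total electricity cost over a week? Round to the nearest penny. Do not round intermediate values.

television: 156 W × 0.805 h × 7 d = 879 Wh = 0.8791 kWh
refrigerator: 85.08 W × 15.5 h × 7 d = 9,231 Wh = 9.231 kWh
LED light strip: 21.6 W × 8.5 h × 7 d = 1,285 Wh = 1.285 kWh
washing machine: 1067 W × 13 h × 7 d = 97,097 Wh = 97.1 kWh
Total energy = 0.8791 + 9.231 + 1.285 + 97.1 = 108.5 kWh
Cost = 108.5 kWh × £0.151 = £16.38

£16.38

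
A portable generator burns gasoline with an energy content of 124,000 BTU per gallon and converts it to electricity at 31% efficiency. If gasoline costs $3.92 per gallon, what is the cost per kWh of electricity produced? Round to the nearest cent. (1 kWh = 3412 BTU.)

Electrical output per gallon = 124,000 BTU × 0.31 / 3412 BTU/kWh = 11.27 kWh
Cost per kWh = $3.92 / 11.27 kWh = $0.348

$0.35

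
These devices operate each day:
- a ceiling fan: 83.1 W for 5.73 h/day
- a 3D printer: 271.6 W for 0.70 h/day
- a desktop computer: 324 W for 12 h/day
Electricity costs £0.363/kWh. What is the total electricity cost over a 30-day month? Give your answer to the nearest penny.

ceiling fan: 83.1 W × 5.73 h × 30 d = 14,285 Wh = 14.28 kWh
3D printer: 271.6 W × 0.70 h × 30 d = 5,704 Wh = 5.704 kWh
desktop computer: 324 W × 12 h × 30 d = 116,640 Wh = 116.6 kWh
Total energy = 14.28 + 5.704 + 116.6 = 136.6 kWh
Cost = 136.6 kWh × £0.363 = £49.60

£49.60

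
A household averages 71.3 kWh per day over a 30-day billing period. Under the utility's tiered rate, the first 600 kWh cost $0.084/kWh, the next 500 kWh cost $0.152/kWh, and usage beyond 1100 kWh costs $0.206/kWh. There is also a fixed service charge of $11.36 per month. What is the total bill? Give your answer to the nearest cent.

Usage = 71.3 kWh/day × 30 days = 2139 kWh
First 600 kWh × $0.084 = $50.40
Next 500 kWh × $0.152 = $76.00
Remaining 1039 kWh × $0.206 = $214.03
Energy charge = $340.43; + service $11.36 = $351.79

$351.79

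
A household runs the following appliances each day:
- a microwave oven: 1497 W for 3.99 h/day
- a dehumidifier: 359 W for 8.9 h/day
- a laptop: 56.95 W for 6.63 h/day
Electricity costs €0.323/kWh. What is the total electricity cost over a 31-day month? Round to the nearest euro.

microwave oven: 1497 W × 3.99 h × 31 d = 185,164 Wh = 185.2 kWh
dehumidifier: 359 W × 8.9 h × 31 d = 99,048 Wh = 99.05 kWh
laptop: 56.95 W × 6.63 h × 31 d = 11,705 Wh = 11.7 kWh
Total energy = 185.2 + 99.05 + 11.7 = 295.9 kWh
Cost = 295.9 kWh × €0.323 = €95.58 ≈ €96

€96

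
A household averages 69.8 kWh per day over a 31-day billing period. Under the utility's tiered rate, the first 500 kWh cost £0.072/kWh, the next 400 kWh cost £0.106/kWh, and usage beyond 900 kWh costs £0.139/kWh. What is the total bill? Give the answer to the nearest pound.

£254

Usage = 69.8 kWh/day × 31 days = 2163.8 kWh
First 500 kWh × £0.072 = £36.00
Next 400 kWh × £0.106 = £42.40
Remaining 1263.8 kWh × £0.139 = £175.67
Total = £254.07 ≈ £254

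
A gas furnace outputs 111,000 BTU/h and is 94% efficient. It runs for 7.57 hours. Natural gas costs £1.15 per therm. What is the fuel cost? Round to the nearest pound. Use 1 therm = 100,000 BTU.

Heat delivered = 111,000 BTU/h × 7.57 h = 840,270 BTU
Gas input = 840,270 / 0.94 = 893,904 BTU
= 893,904 / 100,000 = 8.939 therm
Cost = 8.939 × £1.15/therm = £10.28 ≈ £10

£10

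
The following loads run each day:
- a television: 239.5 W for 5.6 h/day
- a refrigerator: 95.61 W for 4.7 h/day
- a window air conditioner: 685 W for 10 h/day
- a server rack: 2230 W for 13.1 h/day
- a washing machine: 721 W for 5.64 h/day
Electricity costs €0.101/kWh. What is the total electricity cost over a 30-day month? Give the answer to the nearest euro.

television: 239.5 W × 5.6 h × 30 d = 40,236 Wh = 40.24 kWh
refrigerator: 95.61 W × 4.7 h × 30 d = 13,481 Wh = 13.48 kWh
window air conditioner: 685 W × 10 h × 30 d = 205,500 Wh = 205.5 kWh
server rack: 2230 W × 13.1 h × 30 d = 876,390 Wh = 876.4 kWh
washing machine: 721 W × 5.64 h × 30 d = 121,993 Wh = 122 kWh
Total energy = 40.24 + 13.48 + 205.5 + 876.4 + 122 = 1,258 kWh
Cost = 1,258 kWh × €0.101 = €127.02 ≈ €127

€127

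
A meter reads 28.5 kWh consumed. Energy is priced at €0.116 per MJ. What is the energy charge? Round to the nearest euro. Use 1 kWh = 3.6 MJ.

€12

28.5 kWh × (3.6 MJ/kWh) = 102.6 MJ
Cost = 102.6 MJ × €0.116/MJ = €11.90 ≈ €12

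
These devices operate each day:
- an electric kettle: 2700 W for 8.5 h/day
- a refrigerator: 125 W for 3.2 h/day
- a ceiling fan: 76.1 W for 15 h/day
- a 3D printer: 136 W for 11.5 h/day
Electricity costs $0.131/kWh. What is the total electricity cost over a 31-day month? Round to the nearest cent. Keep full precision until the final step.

$105.81

electric kettle: 2700 W × 8.5 h × 31 d = 711,450 Wh = 711.5 kWh
refrigerator: 125 W × 3.2 h × 31 d = 12,400 Wh = 12.4 kWh
ceiling fan: 76.1 W × 15 h × 31 d = 35,386 Wh = 35.39 kWh
3D printer: 136 W × 11.5 h × 31 d = 48,484 Wh = 48.48 kWh
Total energy = 711.5 + 12.4 + 35.39 + 48.48 = 807.7 kWh
Cost = 807.7 kWh × $0.131 = $105.81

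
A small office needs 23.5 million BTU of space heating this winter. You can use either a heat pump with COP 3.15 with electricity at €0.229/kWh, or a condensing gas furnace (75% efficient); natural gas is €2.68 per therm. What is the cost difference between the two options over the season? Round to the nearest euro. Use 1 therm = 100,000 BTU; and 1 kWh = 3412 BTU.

Heat load = 23.5 × 10⁶ BTU = 23,500,000 BTU
Gas: input = 23,500,000 / 0.75 = 31,333,333 BTU = 313.3 therm → 313.3 × €2.68 = €839.73
Heat pump: 23,500,000 BTU / 3412 = 6,887 kWh heat; / 3.15 = 2,186 kWh in → × €0.229 = €500.71
Difference = |€839.73 − €500.71| = €339.03 ≈ €339

€339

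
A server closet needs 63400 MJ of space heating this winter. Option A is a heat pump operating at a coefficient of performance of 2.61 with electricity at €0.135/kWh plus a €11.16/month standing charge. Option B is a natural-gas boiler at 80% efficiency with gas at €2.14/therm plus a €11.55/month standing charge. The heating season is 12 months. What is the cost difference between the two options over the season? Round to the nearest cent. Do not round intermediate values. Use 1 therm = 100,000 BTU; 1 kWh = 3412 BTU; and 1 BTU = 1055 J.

Heat load = 63400 MJ = 63,400,000,000 J / 1055 = 60,094,787 BTU
Gas: input = 60,094,787 / 0.80 = 75,118,483 BTU = 751.2 therm → 751.2 × €2.14 = €1,607.54; + 12 × €11.55 standing = €1,746.14
Heat pump: 60,094,787 BTU / 3412 = 17,610 kWh heat; / 2.61 = 6,748 kWh in → × €0.135 = €911.01; + 12 × €11.16 standing = €1,044.93
Difference = |€1,746.14 − €1,044.93| = €701.21

€701.21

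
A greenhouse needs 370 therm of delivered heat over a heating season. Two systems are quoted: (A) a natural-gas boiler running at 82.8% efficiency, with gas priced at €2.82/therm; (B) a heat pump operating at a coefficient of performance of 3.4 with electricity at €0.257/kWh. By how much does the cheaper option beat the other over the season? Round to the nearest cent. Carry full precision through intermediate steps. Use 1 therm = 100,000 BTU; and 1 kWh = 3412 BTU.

€440.46

Heat load = 370 therm × 100,000 = 37,000,000 BTU
Gas: input = 37,000,000 / 0.828 = 44,685,990 BTU = 446.9 therm → 446.9 × €2.82 = €1,260.14
Heat pump: 37,000,000 BTU / 3412 = 10,840 kWh heat; / 3.4 = 3,189 kWh in → × €0.257 = €819.68
Difference = |€1,260.14 − €819.68| = €440.46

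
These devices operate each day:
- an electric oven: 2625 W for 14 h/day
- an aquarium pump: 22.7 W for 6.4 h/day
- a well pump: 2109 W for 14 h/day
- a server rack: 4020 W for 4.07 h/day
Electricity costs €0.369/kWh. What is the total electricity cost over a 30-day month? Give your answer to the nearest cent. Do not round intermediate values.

electric oven: 2625 W × 14 h × 30 d = 1,102,500 Wh = 1,102 kWh
aquarium pump: 22.7 W × 6.4 h × 30 d = 4,358 Wh = 4.358 kWh
well pump: 2109 W × 14 h × 30 d = 885,780 Wh = 885.8 kWh
server rack: 4020 W × 4.07 h × 30 d = 490,842 Wh = 490.8 kWh
Total energy = 1,102 + 4.358 + 885.8 + 490.8 = 2,483 kWh
Cost = 2,483 kWh × €0.369 = €916.40

€916.40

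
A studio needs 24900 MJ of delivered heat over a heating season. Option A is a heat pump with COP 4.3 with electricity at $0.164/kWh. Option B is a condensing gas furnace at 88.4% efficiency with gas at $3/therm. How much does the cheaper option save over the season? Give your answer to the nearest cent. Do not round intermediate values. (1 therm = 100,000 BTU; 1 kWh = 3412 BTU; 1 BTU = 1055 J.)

$537.15

Heat load = 24900 MJ = 24,900,000,000 J / 1055 = 23,601,896 BTU
Gas: input = 23,601,896 / 0.884 = 26,698,977 BTU = 267 therm → 267 × $3 = $800.97
Heat pump: 23,601,896 BTU / 3412 = 6,917 kWh heat; / 4.3 = 1,609 kWh in → × $0.164 = $263.82
Difference = |$800.97 − $263.82| = $537.15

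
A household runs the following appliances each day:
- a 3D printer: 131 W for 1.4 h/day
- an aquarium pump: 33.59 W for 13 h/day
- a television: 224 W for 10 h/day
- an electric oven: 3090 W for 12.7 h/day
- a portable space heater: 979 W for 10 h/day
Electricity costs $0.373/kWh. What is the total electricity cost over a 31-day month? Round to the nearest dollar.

$600

3D printer: 131 W × 1.4 h × 31 d = 5,685 Wh = 5.685 kWh
aquarium pump: 33.59 W × 13 h × 31 d = 13,537 Wh = 13.54 kWh
television: 224 W × 10 h × 31 d = 69,440 Wh = 69.44 kWh
electric oven: 3090 W × 12.7 h × 31 d = 1,216,533 Wh = 1,217 kWh
portable space heater: 979 W × 10 h × 31 d = 303,490 Wh = 303.5 kWh
Total energy = 5.685 + 13.54 + 69.44 + 1,217 + 303.5 = 1,609 kWh
Cost = 1,609 kWh × $0.373 = $600.04 ≈ $600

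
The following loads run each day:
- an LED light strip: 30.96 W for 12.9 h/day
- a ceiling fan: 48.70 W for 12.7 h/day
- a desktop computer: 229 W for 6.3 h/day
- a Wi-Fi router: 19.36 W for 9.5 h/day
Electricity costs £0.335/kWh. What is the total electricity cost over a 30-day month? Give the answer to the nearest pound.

£27

LED light strip: 30.96 W × 12.9 h × 30 d = 11,982 Wh = 11.98 kWh
ceiling fan: 48.70 W × 12.7 h × 30 d = 18,555 Wh = 18.55 kWh
desktop computer: 229 W × 6.3 h × 30 d = 43,281 Wh = 43.28 kWh
Wi-Fi router: 19.36 W × 9.5 h × 30 d = 5,518 Wh = 5.518 kWh
Total energy = 11.98 + 18.55 + 43.28 + 5.518 = 79.33 kWh
Cost = 79.33 kWh × £0.335 = £26.58 ≈ £27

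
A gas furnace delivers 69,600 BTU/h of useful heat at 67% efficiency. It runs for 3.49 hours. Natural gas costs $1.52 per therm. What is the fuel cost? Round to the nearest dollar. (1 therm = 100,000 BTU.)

Heat delivered = 69,600 BTU/h × 3.49 h = 242,904 BTU
Gas input = 242,904 / 0.67 = 362,543 BTU
= 362,543 / 100,000 = 3.625 therm
Cost = 3.625 × $1.52/therm = $5.51 ≈ $6

$6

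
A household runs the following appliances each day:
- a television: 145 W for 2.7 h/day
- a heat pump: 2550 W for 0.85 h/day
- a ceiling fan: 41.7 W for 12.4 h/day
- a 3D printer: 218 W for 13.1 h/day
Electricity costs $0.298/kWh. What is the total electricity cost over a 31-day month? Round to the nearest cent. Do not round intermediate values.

$54.80

television: 145 W × 2.7 h × 31 d = 12,136 Wh = 12.14 kWh
heat pump: 2550 W × 0.85 h × 31 d = 67,192 Wh = 67.19 kWh
ceiling fan: 41.7 W × 12.4 h × 31 d = 16,029 Wh = 16.03 kWh
3D printer: 218 W × 13.1 h × 31 d = 88,530 Wh = 88.53 kWh
Total energy = 12.14 + 67.19 + 16.03 + 88.53 = 183.9 kWh
Cost = 183.9 kWh × $0.298 = $54.80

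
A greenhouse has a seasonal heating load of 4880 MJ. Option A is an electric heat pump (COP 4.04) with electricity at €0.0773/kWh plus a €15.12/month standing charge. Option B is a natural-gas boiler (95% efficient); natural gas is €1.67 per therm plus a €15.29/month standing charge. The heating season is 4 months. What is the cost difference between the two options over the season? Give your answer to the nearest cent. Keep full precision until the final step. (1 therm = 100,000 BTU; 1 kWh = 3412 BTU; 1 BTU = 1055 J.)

€56.05

Heat load = 4880 MJ = 4,880,000,000 J / 1055 = 4,625,592 BTU
Gas: input = 4,625,592 / 0.95 = 4,869,045 BTU = 48.69 therm → 48.69 × €1.67 = €81.31; + 4 × €15.29 standing = €142.47
Heat pump: 4,625,592 BTU / 3412 = 1,356 kWh heat; / 4.04 = 335.6 kWh in → × €0.0773 = €25.94; + 4 × €15.12 standing = €86.42
Difference = |€142.47 − €86.42| = €56.05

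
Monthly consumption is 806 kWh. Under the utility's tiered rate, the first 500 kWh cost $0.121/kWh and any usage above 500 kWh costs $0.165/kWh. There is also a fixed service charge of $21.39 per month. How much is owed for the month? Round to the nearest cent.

First 500 kWh × $0.121 = $60.50
Remaining 306 kWh × $0.165 = $50.49
Energy charge = $110.99; + service $21.39 = $132.38

$132.38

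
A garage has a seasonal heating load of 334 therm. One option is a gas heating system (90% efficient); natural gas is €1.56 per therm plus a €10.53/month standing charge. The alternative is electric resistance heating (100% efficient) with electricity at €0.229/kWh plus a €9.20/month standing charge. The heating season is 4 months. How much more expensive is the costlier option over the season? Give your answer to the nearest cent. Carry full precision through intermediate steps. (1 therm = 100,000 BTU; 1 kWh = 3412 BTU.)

€1657.42

Heat load = 334 therm × 100,000 = 33,400,000 BTU
Gas: input = 33,400,000 / 0.90 = 37,111,111 BTU = 371.1 therm → 371.1 × €1.56 = €578.93; + 4 × €10.53 standing = €621.05
Electric: 33,400,000 BTU / 3412 = 9,789 kWh → × €0.229 = €2,241.68; + 4 × €9.20 standing = €2,278.48
Difference = |€621.05 − €2,278.48| = €1,657.42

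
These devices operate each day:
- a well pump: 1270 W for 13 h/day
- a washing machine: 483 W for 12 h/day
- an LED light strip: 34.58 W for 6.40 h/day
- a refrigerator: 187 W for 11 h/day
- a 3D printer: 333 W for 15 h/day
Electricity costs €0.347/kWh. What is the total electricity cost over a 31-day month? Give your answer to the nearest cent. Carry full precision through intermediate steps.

€318.18

well pump: 1270 W × 13 h × 31 d = 511,810 Wh = 511.8 kWh
washing machine: 483 W × 12 h × 31 d = 179,676 Wh = 179.7 kWh
LED light strip: 34.58 W × 6.40 h × 31 d = 6,861 Wh = 6.861 kWh
refrigerator: 187 W × 11 h × 31 d = 63,767 Wh = 63.77 kWh
3D printer: 333 W × 15 h × 31 d = 154,845 Wh = 154.8 kWh
Total energy = 511.8 + 179.7 + 6.861 + 63.77 + 154.8 = 917 kWh
Cost = 917 kWh × €0.347 = €318.18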